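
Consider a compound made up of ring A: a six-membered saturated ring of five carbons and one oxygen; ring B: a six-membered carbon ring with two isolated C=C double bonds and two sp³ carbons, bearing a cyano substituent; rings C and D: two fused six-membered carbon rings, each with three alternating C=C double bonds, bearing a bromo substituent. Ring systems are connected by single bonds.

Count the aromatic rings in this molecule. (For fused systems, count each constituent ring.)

Ring A has only sp³ atoms, so it is not fully conjugated — not aromatic (tetrahydropyran).
Ring B has two sp³ carbons, so it is not fully conjugated — not aromatic (1,4-cyclohexadiene).
Rings C and D form a fused bicyclic system with 10 sp² atoms and 10 π electrons from ring double bonds. 10 = 4(2)+2, so the system is aromatic and both rings count as aromatic (naphthalene).
Aromatic: C, D. Total: 2.

2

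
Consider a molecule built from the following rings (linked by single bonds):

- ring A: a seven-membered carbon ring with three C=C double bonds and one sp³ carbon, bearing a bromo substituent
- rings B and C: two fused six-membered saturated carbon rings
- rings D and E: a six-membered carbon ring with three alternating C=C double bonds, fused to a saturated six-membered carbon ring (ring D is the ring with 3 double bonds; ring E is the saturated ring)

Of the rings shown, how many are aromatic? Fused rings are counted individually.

Ring A has one sp³ carbon, so it is not fully conjugated — not aromatic (cycloheptatriene).
Ring B has only sp³ atoms, so it is not fully conjugated — not aromatic (cyclohexane ring).
Ring C has only sp³ atoms, so it is not fully conjugated — not aromatic (cyclohexane ring).
Ring D has a continuous p-orbital overlap around the ring; 3 ring double bonds give 6 π electrons. 6 = 4(1)+2, so ring D is aromatic (benzene ring).
Ring E has four sp³ carbons, so it is not fully conjugated — not aromatic (cyclohexane ring).
Aromatic: D. Total: 1.

1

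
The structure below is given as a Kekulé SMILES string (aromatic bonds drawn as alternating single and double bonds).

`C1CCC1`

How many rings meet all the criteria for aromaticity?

The SMILES encodes a four-membered saturated carbon ring.
The 4-membered ring has only sp³ atoms, so it is not fully conjugated — not aromatic (cyclobutane).

0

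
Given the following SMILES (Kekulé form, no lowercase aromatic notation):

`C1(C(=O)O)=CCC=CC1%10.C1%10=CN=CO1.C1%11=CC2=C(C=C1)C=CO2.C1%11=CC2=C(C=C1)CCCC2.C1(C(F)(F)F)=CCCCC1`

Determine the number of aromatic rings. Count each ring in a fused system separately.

The SMILES encodes a six-membered carbon ring with two isolated C=C double bonds and two sp³ carbons; a five-membered ring with an oxygen at position 1 and a nitrogen at position 3 (in a C=N bond), with two double bonds; a six-membered carbon ring with three alternating C=C double bonds, fused to a five-membered ring containing one oxygen and two C=C double bonds; a six-membered carbon ring with three alternating C=C double bonds, fused to a saturated six-membered carbon ring; a six-membered carbon ring with one C=C double bond.
The 6-membered ring has two sp³ carbons, so it is not fully conjugated — not aromatic (1,4-cyclohexadiene).
The 5-membered ring with one oxygen and one =N– is fully conjugated (every ring atom contributes a p orbital); 2 ring double bonds (4 π electrons) plus a heteroatom lone pair (2) give 6 π electrons. Since 6 = 4n+2 (n=1), it is aromatic (oxazole).
The fused 6/5-membered bicyclic (with one oxygen) is a single π system with 9 sp² atoms and 10 π electrons from ring double bonds plus a heteroatom lone pair. 10 = 4(2)+2, so the system is aromatic and both rings count as aromatic (benzofuran).
The second 6-membered ring is fully conjugated (every ring atom contributes a p orbital); 3 ring double bonds give 6 π electrons. That satisfies 4n+2 with n=1, so it is aromatic (benzene ring).
The third 6-membered ring has four sp³ carbons, so it is not fully conjugated — not aromatic (cyclohexane ring).
The fourth 6-membered ring has four sp³ carbons, so it is not fully conjugated — not aromatic (cyclohexene).
4 of the 7 rings are aromatic. Total: 4.

4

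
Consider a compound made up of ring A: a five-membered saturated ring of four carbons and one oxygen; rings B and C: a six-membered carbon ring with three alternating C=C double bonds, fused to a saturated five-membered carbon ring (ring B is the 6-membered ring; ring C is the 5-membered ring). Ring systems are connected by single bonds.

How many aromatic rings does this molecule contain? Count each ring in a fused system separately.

Ring A has only sp³ atoms, so it is not fully conjugated — not aromatic (tetrahydrofuran).
Ring B has a continuous p-orbital overlap around the ring; 3 ring double bonds give 6 π electrons. 6 = 4(1)+2, so ring B is aromatic (benzene ring).
Ring C has three sp³ carbons, so it is not fully conjugated — not aromatic (cyclopentane ring).
Aromatic: B. Total: 1.

1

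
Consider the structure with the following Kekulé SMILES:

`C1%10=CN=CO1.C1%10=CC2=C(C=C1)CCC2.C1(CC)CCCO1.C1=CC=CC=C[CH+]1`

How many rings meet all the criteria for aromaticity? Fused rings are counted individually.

The SMILES encodes a five-membered ring with an oxygen at position 1 and a nitrogen at position 3 (in a C=N bond), with two double bonds; a six-membered carbon ring with three alternating C=C double bonds, fused to a saturated five-membered carbon ring; a five-membered saturated ring of four carbons and one oxygen; a seven-membered all-carbon ring bearing a positive charge on one carbon, with three C=C double bonds.
The 5-membered ring with one oxygen and one =N– is fully conjugated (every ring atom contributes a p orbital); 2 ring double bonds (4 π electrons) plus a heteroatom lone pair (2) give 6 π electrons. Since 6 = 4n+2 (n=1), it is aromatic (oxazole).
The 6-membered ring is planar and fully conjugated; 3 ring double bonds give 6 π electrons. Since 6 = 4n+2 (n=1), it is aromatic (benzene ring).
The 5-membered ring has three sp³ carbons, so it is not fully conjugated — not aromatic (cyclopentane ring).
The 5-membered ring with one oxygen has only sp³ atoms, so it is not fully conjugated — not aromatic (tetrahydrofuran).
The 7-membered ring is planar and fully conjugated; 3 ring double bonds (6 π electrons) plus the carbocation's empty p orbital (0, but keeps the ring conjugated) give 6 π electrons. Since 6 = 4n+2 (n=1), it is aromatic (tropylium cation).
3 of the 5 rings are aromatic. Total: 3.

3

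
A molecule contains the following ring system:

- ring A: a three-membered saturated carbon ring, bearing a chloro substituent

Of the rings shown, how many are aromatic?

0

Ring A has only sp³ atoms, so it is not fully conjugated — not aromatic (cyclopropane).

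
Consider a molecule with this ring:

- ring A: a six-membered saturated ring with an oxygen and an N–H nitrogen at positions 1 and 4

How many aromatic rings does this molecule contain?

0

Ring A has only sp³ atoms, so it is not fully conjugated — not aromatic (morpholine).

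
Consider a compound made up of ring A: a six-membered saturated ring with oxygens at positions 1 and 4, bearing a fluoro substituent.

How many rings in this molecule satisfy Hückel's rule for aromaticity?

Ring A has only sp³ atoms, so it is not fully conjugated — not aromatic (1,4-dioxane).

0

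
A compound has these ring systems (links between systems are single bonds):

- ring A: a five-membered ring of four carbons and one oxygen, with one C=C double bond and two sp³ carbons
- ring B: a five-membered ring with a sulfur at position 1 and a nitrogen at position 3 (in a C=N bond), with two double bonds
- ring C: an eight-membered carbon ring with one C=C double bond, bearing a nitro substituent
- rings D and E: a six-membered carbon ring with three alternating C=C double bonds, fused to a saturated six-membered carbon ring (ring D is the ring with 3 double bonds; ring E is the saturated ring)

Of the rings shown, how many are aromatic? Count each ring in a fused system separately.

2

Ring A has two sp³ carbons, so it is not fully conjugated — not aromatic (2,3-dihydrofuran).
Ring B is fully conjugated (every ring atom contributes a p orbital); 2 ring double bonds (4 π electrons) plus a heteroatom lone pair (2) give 6 π electrons. That satisfies 4n+2 with n=1, so ring B is aromatic (thiazole).
Ring C has six sp³ carbons, so it is not fully conjugated — not aromatic (cyclooctene).
Ring D is fully conjugated (every ring atom contributes a p orbital); 3 ring double bonds give 6 π electrons. That satisfies 4n+2 with n=1, so ring D is aromatic (benzene ring).
Ring E has four sp³ carbons, so it is not fully conjugated — not aromatic (cyclohexane ring).
Aromatic: B, D. Total: 2.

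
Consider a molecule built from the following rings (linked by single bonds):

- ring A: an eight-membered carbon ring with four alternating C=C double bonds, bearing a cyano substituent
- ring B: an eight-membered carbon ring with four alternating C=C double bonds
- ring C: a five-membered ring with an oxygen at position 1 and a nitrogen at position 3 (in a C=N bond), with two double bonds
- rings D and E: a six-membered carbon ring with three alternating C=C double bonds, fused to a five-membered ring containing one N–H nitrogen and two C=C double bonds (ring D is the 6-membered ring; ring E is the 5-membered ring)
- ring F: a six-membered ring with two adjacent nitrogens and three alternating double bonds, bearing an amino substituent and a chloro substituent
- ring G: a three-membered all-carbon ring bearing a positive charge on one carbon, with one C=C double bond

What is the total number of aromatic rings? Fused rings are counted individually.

5

Ring A has only sp² ring atoms; a planar conformation would have a fully conjugated π system of 8 electrons. But 8 = 4(2), which is 4n not 4n+2, so ring A is not aromatic (cyclooctatetraene) — cyclooctatetraene distorts into a non-planar tub to avoid antiaromaticity.
Ring B has only sp² ring atoms; a planar conformation would have a fully conjugated π system of 8 electrons. But 8 = 4(2), which is 4n not 4n+2, so ring B is not aromatic (cyclooctatetraene) — cyclooctatetraene distorts into a non-planar tub to avoid antiaromaticity.
Ring C is planar and fully conjugated; 2 ring double bonds (4 π electrons) plus a heteroatom lone pair (2) give 6 π electrons. Since 6 = 4n+2 (n=1), ring C is aromatic (oxazole).
Rings D and E form a fused bicyclic system (with one N–H) with 9 sp² atoms and 10 π electrons from ring double bonds plus a heteroatom lone pair. 10 = 4(2)+2, so the system is aromatic and both rings count as aromatic (indole).
Ring F is fully conjugated (every ring atom contributes a p orbital); 3 ring double bonds give 6 π electrons. Since 6 = 4n+2 (n=1), ring F is aromatic (pyridazine).
Ring G is planar and fully conjugated; 1 ring double bond (2 π electrons) plus the carbocation's empty p orbital (0, but keeps the ring conjugated) give 2 π electrons. 2 = 4(0)+2, so ring G is aromatic (cyclopropenyl cation).
Aromatic: C, D, E, F, G. Total: 5.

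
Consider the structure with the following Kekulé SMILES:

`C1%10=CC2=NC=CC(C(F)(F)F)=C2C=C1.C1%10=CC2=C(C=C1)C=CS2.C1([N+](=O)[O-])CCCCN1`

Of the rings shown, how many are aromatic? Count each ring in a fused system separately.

The SMILES encodes two fused six-membered rings, each with three alternating double bonds; one ring is all carbon and the other has one ring nitrogen; a six-membered carbon ring with three alternating C=C double bonds, fused to a five-membered ring containing one sulfur and two C=C double bonds; a six-membered saturated ring of five carbons and one N–H nitrogen.
The fused 6/6-membered bicyclic (with one nitrogen) is a single π system with 10 sp² atoms and 10 π electrons from ring double bonds. 10 = 4(2)+2, so the system is aromatic and both rings count as aromatic (quinoline).
The fused 6/5-membered bicyclic (with one sulfur) is a single π system with 9 sp² atoms and 10 π electrons from ring double bonds plus a heteroatom lone pair. 10 = 4(2)+2, so the system is aromatic and both rings count as aromatic (benzothiophene).
The 6-membered ring with one N–H has only sp³ atoms, so it is not fully conjugated — not aromatic (piperidine).
4 of the 5 rings are aromatic. Total: 4.

4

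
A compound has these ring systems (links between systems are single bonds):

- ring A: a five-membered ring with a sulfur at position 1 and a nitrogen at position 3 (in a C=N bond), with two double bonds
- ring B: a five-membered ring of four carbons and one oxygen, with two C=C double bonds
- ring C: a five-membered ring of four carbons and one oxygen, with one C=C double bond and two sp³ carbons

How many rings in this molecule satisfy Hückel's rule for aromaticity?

Ring A is fully conjugated (every ring atom contributes a p orbital); 2 ring double bonds (4 π electrons) plus a heteroatom lone pair (2) give 6 π electrons. Since 6 = 4n+2 (n=1), ring A is aromatic (thiazole).
Ring B is fully conjugated (every ring atom contributes a p orbital); 2 ring double bonds (4 π electrons) plus a heteroatom lone pair (2) give 6 π electrons. Since 6 = 4n+2 (n=1), ring B is aromatic (furan).
Ring C has two sp³ carbons, so it is not fully conjugated — not aromatic (2,3-dihydrofuran).
Aromatic: A, B. Total: 2.

2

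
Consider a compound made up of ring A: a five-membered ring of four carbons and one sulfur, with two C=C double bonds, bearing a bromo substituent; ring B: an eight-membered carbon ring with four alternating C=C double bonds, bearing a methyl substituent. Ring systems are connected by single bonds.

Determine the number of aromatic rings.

Ring A has a continuous p-orbital overlap around the ring; 2 ring double bonds (4 π electrons) plus a heteroatom lone pair (2) give 6 π electrons. Since 6 = 4n+2 (n=1), ring A is aromatic (thiophene).
Ring B has only sp² ring atoms; a planar conformation would have a fully conjugated π system of 8 electrons. But 8 = 4(2), which is 4n not 4n+2, so ring B is not aromatic (cyclooctatetraene) — cyclooctatetraene distorts into a non-planar tub to avoid antiaromaticity.
Aromatic: A. Total: 1.

1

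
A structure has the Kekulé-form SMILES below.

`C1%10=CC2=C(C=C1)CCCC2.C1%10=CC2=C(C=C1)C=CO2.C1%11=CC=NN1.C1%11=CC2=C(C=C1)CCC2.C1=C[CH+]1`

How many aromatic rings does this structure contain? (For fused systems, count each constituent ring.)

6

The SMILES encodes a six-membered carbon ring with three alternating C=C double bonds, fused to a saturated six-membered carbon ring; a six-membered carbon ring with three alternating C=C double bonds, fused to a five-membered ring containing one oxygen and two C=C double bonds; a five-membered ring with two adjacent nitrogens (one bearing H, one in a double bond) and two double bonds; a six-membered carbon ring with three alternating C=C double bonds, fused to a saturated five-membered carbon ring; a three-membered all-carbon ring bearing a positive charge on one carbon, with one C=C double bond.
The 6-membered ring is fully conjugated (every ring atom contributes a p orbital); 3 ring double bonds give 6 π electrons. 6 = 4(1)+2, so it is aromatic (benzene ring).
The second 6-membered ring has four sp³ carbons, so it is not fully conjugated — not aromatic (cyclohexane ring).
The fused 6/5-membered bicyclic (with one oxygen) is a single π system with 9 sp² atoms and 10 π electrons from ring double bonds plus a heteroatom lone pair. 10 = 4(2)+2, so the system is aromatic and both rings count as aromatic (benzofuran).
The 5-membered ring with two adjacent nitrogens (one N–H, one =N–) is planar and fully conjugated; 2 ring double bonds (4 π electrons) plus a heteroatom lone pair (2) give 6 π electrons. That satisfies 4n+2 with n=1, so it is aromatic (pyrazole).
The third 6-membered ring is planar and fully conjugated; 3 ring double bonds give 6 π electrons. That satisfies 4n+2 with n=1, so it is aromatic (benzene ring).
The 5-membered ring has three sp³ carbons, so it is not fully conjugated — not aromatic (cyclopentane ring).
The 3-membered ring is fully conjugated (every ring atom contributes a p orbital); 1 ring double bond (2 π electrons) plus the carbocation's empty p orbital (0, but keeps the ring conjugated) give 2 π electrons. Since 2 = 4n+2 (n=0), it is aromatic (cyclopropenyl cation).
6 of the 8 rings are aromatic. Total: 6.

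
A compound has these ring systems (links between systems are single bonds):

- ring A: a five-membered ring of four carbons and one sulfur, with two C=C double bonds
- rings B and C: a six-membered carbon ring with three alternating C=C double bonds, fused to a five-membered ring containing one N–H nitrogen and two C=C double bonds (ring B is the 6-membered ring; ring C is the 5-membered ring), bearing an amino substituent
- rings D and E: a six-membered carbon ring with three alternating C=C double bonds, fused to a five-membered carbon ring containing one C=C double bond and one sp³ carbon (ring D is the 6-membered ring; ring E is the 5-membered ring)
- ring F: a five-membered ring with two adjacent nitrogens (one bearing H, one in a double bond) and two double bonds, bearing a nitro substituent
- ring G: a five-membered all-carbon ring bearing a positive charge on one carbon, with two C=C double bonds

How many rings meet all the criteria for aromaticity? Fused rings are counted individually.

5

Ring A has a continuous p-orbital overlap around the ring; 2 ring double bonds (4 π electrons) plus a heteroatom lone pair (2) give 6 π electrons. Since 6 = 4n+2 (n=1), ring A is aromatic (thiophene).
Rings B and C form a fused bicyclic system (with one N–H) with 9 sp² atoms and 10 π electrons from ring double bonds plus a heteroatom lone pair. 10 = 4(2)+2, so the system is aromatic and both rings count as aromatic (indole).
Ring D has a continuous p-orbital overlap around the ring; 3 ring double bonds give 6 π electrons. Since 6 = 4n+2 (n=1), ring D is aromatic (benzene ring).
Ring E has one sp³ carbon, so it is not fully conjugated — not aromatic (cyclopentene ring).
Ring F is fully conjugated (every ring atom contributes a p orbital); 2 ring double bonds (4 π electrons) plus a heteroatom lone pair (2) give 6 π electrons. Since 6 = 4n+2 (n=1), ring F is aromatic (pyrazole).
Ring G has only sp² ring atoms; a planar conformation would have a fully conjugated π system of 4 electrons. But 4 = 4(1), which is 4n not 4n+2, so ring G is not aromatic (cyclopentadienyl cation).
Aromatic: A, B, C, D, F. Total: 5.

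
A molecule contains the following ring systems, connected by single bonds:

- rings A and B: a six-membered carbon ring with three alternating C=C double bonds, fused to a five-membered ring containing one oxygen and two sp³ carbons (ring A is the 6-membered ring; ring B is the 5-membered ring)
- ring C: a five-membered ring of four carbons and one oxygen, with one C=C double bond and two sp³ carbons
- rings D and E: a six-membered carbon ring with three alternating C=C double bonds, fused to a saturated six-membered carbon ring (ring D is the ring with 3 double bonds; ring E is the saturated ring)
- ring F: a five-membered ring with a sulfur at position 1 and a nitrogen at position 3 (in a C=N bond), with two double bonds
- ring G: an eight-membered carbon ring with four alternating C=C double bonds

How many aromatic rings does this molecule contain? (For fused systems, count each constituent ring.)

Ring A has a continuous p-orbital overlap around the ring; 3 ring double bonds give 6 π electrons. That satisfies 4n+2 with n=1, so ring A is aromatic (benzene ring).
Ring B has two sp³ carbons, so it is not fully conjugated — not aromatic (oxolane ring).
Ring C has two sp³ carbons, so it is not fully conjugated — not aromatic (2,3-dihydrofuran).
Ring D is fully conjugated (every ring atom contributes a p orbital); 3 ring double bonds give 6 π electrons. That satisfies 4n+2 with n=1, so ring D is aromatic (benzene ring).
Ring E has four sp³ carbons, so it is not fully conjugated — not aromatic (cyclohexane ring).
Ring F is planar and fully conjugated; 2 ring double bonds (4 π electrons) plus a heteroatom lone pair (2) give 6 π electrons. That satisfies 4n+2 with n=1, so ring F is aromatic (thiazole).
Ring G has only sp² ring atoms; a planar conformation would have a fully conjugated π system of 8 electrons. But 8 = 4(2), which is 4n not 4n+2, so ring G is not aromatic (cyclooctatetraene) — cyclooctatetraene distorts into a non-planar tub to avoid antiaromaticity.
Aromatic: A, D, F. Total: 3.

3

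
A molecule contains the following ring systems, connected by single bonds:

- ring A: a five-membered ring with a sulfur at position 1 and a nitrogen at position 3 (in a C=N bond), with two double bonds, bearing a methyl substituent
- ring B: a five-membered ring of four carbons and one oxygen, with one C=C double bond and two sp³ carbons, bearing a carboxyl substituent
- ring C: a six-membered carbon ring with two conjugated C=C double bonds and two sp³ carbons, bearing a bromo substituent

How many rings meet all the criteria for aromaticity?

Ring A is fully conjugated (every ring atom contributes a p orbital); 2 ring double bonds (4 π electrons) plus a heteroatom lone pair (2) give 6 π electrons. 6 = 4(1)+2, so ring A is aromatic (thiazole).
Ring B has two sp³ carbons, so it is not fully conjugated — not aromatic (2,3-dihydrofuran).
Ring C has two sp³ carbons, so it is not fully conjugated — not aromatic (1,3-cyclohexadiene).
Aromatic: A. Total: 1.

1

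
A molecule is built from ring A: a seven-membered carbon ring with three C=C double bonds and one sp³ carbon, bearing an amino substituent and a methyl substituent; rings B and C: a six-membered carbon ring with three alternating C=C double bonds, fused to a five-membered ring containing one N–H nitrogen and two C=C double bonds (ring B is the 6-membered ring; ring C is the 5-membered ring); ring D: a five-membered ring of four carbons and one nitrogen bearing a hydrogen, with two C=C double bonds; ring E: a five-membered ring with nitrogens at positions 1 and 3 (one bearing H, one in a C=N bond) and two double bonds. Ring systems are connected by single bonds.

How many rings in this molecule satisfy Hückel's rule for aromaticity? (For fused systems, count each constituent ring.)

4

Ring A has one sp³ carbon, so it is not fully conjugated — not aromatic (cycloheptatriene).
Rings B and C form a fused bicyclic system (with one N–H) with 9 sp² atoms and 10 π electrons from ring double bonds plus a heteroatom lone pair. 10 = 4(2)+2, so the system is aromatic and both rings count as aromatic (indole).
Ring D is planar and fully conjugated; 2 ring double bonds (4 π electrons) plus a heteroatom lone pair (2) give 6 π electrons. That satisfies 4n+2 with n=1, so ring D is aromatic (pyrrole).
Ring E is fully conjugated (every ring atom contributes a p orbital); 2 ring double bonds (4 π electrons) plus a heteroatom lone pair (2) give 6 π electrons. That satisfies 4n+2 with n=1, so ring E is aromatic (imidazole).
Aromatic: B, C, D, E. Total: 4.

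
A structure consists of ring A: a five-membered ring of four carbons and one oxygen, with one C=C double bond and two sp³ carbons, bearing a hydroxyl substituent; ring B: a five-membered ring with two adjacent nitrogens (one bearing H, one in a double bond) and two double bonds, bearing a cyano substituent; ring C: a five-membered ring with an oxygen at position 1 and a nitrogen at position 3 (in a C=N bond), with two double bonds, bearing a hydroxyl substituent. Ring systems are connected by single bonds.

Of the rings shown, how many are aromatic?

Ring A has two sp³ carbons, so it is not fully conjugated — not aromatic (2,3-dihydrofuran).
Ring B has a continuous p-orbital overlap around the ring; 2 ring double bonds (4 π electrons) plus a heteroatom lone pair (2) give 6 π electrons. 6 = 4(1)+2, so ring B is aromatic (pyrazole).
Ring C is fully conjugated (every ring atom contributes a p orbital); 2 ring double bonds (4 π electrons) plus a heteroatom lone pair (2) give 6 π electrons. That satisfies 4n+2 with n=1, so ring C is aromatic (oxazole).
Aromatic: B, C. Total: 2.

2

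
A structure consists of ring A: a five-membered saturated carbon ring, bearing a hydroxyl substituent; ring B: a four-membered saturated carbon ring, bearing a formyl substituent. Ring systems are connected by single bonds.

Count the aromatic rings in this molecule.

0

Ring A has only sp³ atoms, so it is not fully conjugated — not aromatic (cyclopentane).
Ring B has only sp³ atoms, so it is not fully conjugated — not aromatic (cyclobutane).
No ring is aromatic. Total: 0.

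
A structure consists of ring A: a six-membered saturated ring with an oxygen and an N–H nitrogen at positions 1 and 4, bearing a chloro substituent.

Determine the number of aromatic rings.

Ring A has only sp³ atoms, so it is not fully conjugated — not aromatic (morpholine).

0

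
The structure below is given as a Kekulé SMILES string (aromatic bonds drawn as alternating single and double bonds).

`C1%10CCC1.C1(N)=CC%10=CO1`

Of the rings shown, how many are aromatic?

1

The SMILES encodes a four-membered saturated carbon ring; a five-membered ring of four carbons and one oxygen, with two C=C double bonds.
The 4-membered ring has only sp³ atoms, so it is not fully conjugated — not aromatic (cyclobutane).
The 5-membered ring with one oxygen has a continuous p-orbital overlap around the ring; 2 ring double bonds (4 π electrons) plus a heteroatom lone pair (2) give 6 π electrons. Since 6 = 4n+2 (n=1), it is aromatic (furan).
1 of the 2 rings is aromatic. Total: 1.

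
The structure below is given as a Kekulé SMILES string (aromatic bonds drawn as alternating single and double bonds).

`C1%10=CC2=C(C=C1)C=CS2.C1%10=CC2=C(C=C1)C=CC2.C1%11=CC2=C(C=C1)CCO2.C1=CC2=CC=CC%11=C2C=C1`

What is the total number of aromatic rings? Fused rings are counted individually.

The SMILES encodes a six-membered carbon ring with three alternating C=C double bonds, fused to a five-membered ring containing one sulfur and two C=C double bonds; a six-membered carbon ring with three alternating C=C double bonds, fused to a five-membered carbon ring containing one C=C double bond and one sp³ carbon; a six-membered carbon ring with three alternating C=C double bonds, fused to a five-membered ring containing one oxygen and two sp³ carbons; two fused six-membered carbon rings, each with three alternating C=C double bonds.
The fused 6/5-membered bicyclic (with one sulfur) is a single π system with 9 sp² atoms and 10 π electrons from ring double bonds plus a heteroatom lone pair. 10 = 4(2)+2, so the system is aromatic and both rings count as aromatic (benzothiophene).
The 6-membered ring has a continuous p-orbital overlap around the ring; 3 ring double bonds give 6 π electrons. 6 = 4(1)+2, so it is aromatic (benzene ring).
The 5-membered ring has one sp³ carbon, so it is not fully conjugated — not aromatic (cyclopentene ring).
The second 6-membered ring has a continuous p-orbital overlap around the ring; 3 ring double bonds give 6 π electrons. Since 6 = 4n+2 (n=1), it is aromatic (benzene ring).
The 5-membered ring with one oxygen has two sp³ carbons, so it is not fully conjugated — not aromatic (oxolane ring).
The fused 6/6-membered bicyclic is a single π system with 10 sp² atoms and 10 π electrons from ring double bonds. 10 = 4(2)+2, so the system is aromatic and both rings count as aromatic (naphthalene).
6 of the 8 rings are aromatic. Total: 6.

6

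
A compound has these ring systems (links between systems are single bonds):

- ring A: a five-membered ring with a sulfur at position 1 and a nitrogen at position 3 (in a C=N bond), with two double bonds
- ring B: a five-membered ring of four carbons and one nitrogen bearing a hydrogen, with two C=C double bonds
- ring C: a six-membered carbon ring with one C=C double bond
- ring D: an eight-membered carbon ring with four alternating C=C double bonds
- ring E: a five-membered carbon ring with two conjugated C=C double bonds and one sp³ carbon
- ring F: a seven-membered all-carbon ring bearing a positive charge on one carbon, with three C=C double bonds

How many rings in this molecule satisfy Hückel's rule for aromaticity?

3

Ring A is planar and fully conjugated; 2 ring double bonds (4 π electrons) plus a heteroatom lone pair (2) give 6 π electrons. Since 6 = 4n+2 (n=1), ring A is aromatic (thiazole).
Ring B is planar and fully conjugated; 2 ring double bonds (4 π electrons) plus a heteroatom lone pair (2) give 6 π electrons. Since 6 = 4n+2 (n=1), ring B is aromatic (pyrrole).
Ring C has four sp³ carbons, so it is not fully conjugated — not aromatic (cyclohexene).
Ring D has only sp² ring atoms; a planar conformation would have a fully conjugated π system of 8 electrons. But 8 = 4(2), which is 4n not 4n+2, so ring D is not aromatic (cyclooctatetraene) — cyclooctatetraene distorts into a non-planar tub to avoid antiaromaticity.
Ring E has one sp³ carbon, so it is not fully conjugated — not aromatic (cyclopentadiene).
Ring F is fully conjugated (every ring atom contributes a p orbital); 3 ring double bonds (6 π electrons) plus the carbocation's empty p orbital (0, but keeps the ring conjugated) give 6 π electrons. Since 6 = 4n+2 (n=1), ring F is aromatic (tropylium cation).
Aromatic: A, B, F. Total: 3.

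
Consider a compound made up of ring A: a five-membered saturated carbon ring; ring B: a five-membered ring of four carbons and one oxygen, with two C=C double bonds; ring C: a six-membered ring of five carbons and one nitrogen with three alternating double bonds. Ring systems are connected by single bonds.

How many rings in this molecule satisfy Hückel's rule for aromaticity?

2

Ring A has only sp³ atoms, so it is not fully conjugated — not aromatic (cyclopentane).
Ring B has a continuous p-orbital overlap around the ring; 2 ring double bonds (4 π electrons) plus a heteroatom lone pair (2) give 6 π electrons. That satisfies 4n+2 with n=1, so ring B is aromatic (furan).
Ring C is planar and fully conjugated; 3 ring double bonds give 6 π electrons. 6 = 4(1)+2, so ring C is aromatic (pyridine).
Aromatic: B, C. Total: 2.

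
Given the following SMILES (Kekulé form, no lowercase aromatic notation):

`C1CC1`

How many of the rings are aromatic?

The SMILES encodes a three-membered saturated carbon ring.
The 3-membered ring has only sp³ atoms, so it is not fully conjugated — not aromatic (cyclopropane).

0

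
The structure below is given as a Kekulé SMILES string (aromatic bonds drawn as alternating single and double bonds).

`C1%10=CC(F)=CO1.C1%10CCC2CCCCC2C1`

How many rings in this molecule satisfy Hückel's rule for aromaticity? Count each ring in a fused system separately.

The SMILES encodes a five-membered ring of four carbons and one oxygen, with two C=C double bonds; two fused six-membered saturated carbon rings.
The 5-membered ring with one oxygen is fully conjugated (every ring atom contributes a p orbital); 2 ring double bonds (4 π electrons) plus a heteroatom lone pair (2) give 6 π electrons. Since 6 = 4n+2 (n=1), it is aromatic (furan).
The 6-membered ring has only sp³ atoms, so it is not fully conjugated — not aromatic (cyclohexane ring).
The second 6-membered ring has only sp³ atoms, so it is not fully conjugated — not aromatic (cyclohexane ring).
1 of the 3 rings is aromatic. Total: 1.

1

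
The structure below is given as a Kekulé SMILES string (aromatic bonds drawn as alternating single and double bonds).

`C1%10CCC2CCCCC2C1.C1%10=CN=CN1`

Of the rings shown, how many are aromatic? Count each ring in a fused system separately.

The SMILES encodes two fused six-membered saturated carbon rings; a five-membered ring with nitrogens at positions 1 and 3 (one bearing H, one in a C=N bond) and two double bonds.
The 6-membered ring has only sp³ atoms, so it is not fully conjugated — not aromatic (cyclohexane ring).
The second 6-membered ring has only sp³ atoms, so it is not fully conjugated — not aromatic (cyclohexane ring).
The 5-membered ring with two nitrogens (one N–H, one =N–) is fully conjugated (every ring atom contributes a p orbital); 2 ring double bonds (4 π electrons) plus a heteroatom lone pair (2) give 6 π electrons. Since 6 = 4n+2 (n=1), it is aromatic (imidazole).
1 of the 3 rings is aromatic. Total: 1.

1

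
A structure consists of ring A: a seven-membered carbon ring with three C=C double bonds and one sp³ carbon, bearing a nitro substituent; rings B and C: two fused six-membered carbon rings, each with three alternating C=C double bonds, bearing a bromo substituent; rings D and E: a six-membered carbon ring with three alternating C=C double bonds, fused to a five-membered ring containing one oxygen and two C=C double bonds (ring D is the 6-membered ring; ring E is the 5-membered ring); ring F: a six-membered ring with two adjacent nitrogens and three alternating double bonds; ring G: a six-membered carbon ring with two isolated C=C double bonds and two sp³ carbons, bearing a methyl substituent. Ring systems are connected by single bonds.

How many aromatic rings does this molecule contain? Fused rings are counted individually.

5

Ring A has one sp³ carbon, so it is not fully conjugated — not aromatic (cycloheptatriene).
Rings B and C form a fused bicyclic system with 10 sp² atoms and 10 π electrons from ring double bonds. 10 = 4(2)+2, so the system is aromatic and both rings count as aromatic (naphthalene).
Rings D and E form a fused bicyclic system (with one oxygen) with 9 sp² atoms and 10 π electrons from ring double bonds plus a heteroatom lone pair. 10 = 4(2)+2, so the system is aromatic and both rings count as aromatic (benzofuran).
Ring F is fully conjugated (every ring atom contributes a p orbital); 3 ring double bonds give 6 π electrons. Since 6 = 4n+2 (n=1), ring F is aromatic (pyridazine).
Ring G has two sp³ carbons, so it is not fully conjugated — not aromatic (1,4-cyclohexadiene).
Aromatic: B, C, D, E, F. Total: 5.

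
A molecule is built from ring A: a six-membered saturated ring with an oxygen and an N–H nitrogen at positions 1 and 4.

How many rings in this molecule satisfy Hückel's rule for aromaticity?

0

Ring A has only sp³ atoms, so it is not fully conjugated — not aromatic (morpholine).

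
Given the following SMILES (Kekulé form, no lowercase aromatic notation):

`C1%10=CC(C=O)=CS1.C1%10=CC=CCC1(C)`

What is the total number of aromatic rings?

1

The SMILES encodes a five-membered ring of four carbons and one sulfur, with two C=C double bonds; a six-membered carbon ring with two conjugated C=C double bonds and two sp³ carbons.
The 5-membered ring with one sulfur has a continuous p-orbital overlap around the ring; 2 ring double bonds (4 π electrons) plus a heteroatom lone pair (2) give 6 π electrons. That satisfies 4n+2 with n=1, so it is aromatic (thiophene).
The 6-membered ring has two sp³ carbons, so it is not fully conjugated — not aromatic (1,3-cyclohexadiene).
1 of the 2 rings is aromatic. Total: 1.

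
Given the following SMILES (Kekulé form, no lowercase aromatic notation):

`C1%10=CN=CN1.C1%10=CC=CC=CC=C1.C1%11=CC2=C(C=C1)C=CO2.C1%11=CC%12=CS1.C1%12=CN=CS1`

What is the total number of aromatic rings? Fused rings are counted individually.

The SMILES encodes a five-membered ring with nitrogens at positions 1 and 3 (one bearing H, one in a C=N bond) and two double bonds; an eight-membered carbon ring with four alternating C=C double bonds; a six-membered carbon ring with three alternating C=C double bonds, fused to a five-membered ring containing one oxygen and two C=C double bonds; a five-membered ring of four carbons and one sulfur, with two C=C double bonds; a five-membered ring with a sulfur at position 1 and a nitrogen at position 3 (in a C=N bond), with two double bonds.
The 5-membered ring with two nitrogens (one N–H, one =N–) has a continuous p-orbital overlap around the ring; 2 ring double bonds (4 π electrons) plus a heteroatom lone pair (2) give 6 π electrons. 6 = 4(1)+2, so it is aromatic (imidazole).
The 8-membered ring has only sp² ring atoms; a planar conformation would have a fully conjugated π system of 8 electrons. But 8 = 4(2), which is 4n not 4n+2, so it is not aromatic (cyclooctatetraene) — cyclooctatetraene distorts into a non-planar tub to avoid antiaromaticity.
The fused 6/5-membered bicyclic (with one oxygen) is a single π system with 9 sp² atoms and 10 π electrons from ring double bonds plus a heteroatom lone pair. 10 = 4(2)+2, so the system is aromatic and both rings count as aromatic (benzofuran).
The 5-membered ring with one sulfur is fully conjugated (every ring atom contributes a p orbital); 2 ring double bonds (4 π electrons) plus a heteroatom lone pair (2) give 6 π electrons. That satisfies 4n+2 with n=1, so it is aromatic (thiophene).
The 5-membered ring with one sulfur and one =N– is fully conjugated (every ring atom contributes a p orbital); 2 ring double bonds (4 π electrons) plus a heteroatom lone pair (2) give 6 π electrons. 6 = 4(1)+2, so it is aromatic (thiazole).
5 of the 6 rings are aromatic. Total: 5.

5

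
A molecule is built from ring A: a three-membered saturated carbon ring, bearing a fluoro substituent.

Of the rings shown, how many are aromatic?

Ring A has only sp³ atoms, so it is not fully conjugated — not aromatic (cyclopropane).

0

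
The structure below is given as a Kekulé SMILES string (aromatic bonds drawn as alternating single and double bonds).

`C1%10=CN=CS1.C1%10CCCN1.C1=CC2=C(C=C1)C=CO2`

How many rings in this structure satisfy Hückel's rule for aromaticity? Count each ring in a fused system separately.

3

The SMILES encodes a five-membered ring with a sulfur at position 1 and a nitrogen at position 3 (in a C=N bond), with two double bonds; a five-membered saturated ring of four carbons and one N–H nitrogen; a six-membered carbon ring with three alternating C=C double bonds, fused to a five-membered ring containing one oxygen and two C=C double bonds.
The 5-membered ring with one sulfur and one =N– is fully conjugated (every ring atom contributes a p orbital); 2 ring double bonds (4 π electrons) plus a heteroatom lone pair (2) give 6 π electrons. Since 6 = 4n+2 (n=1), it is aromatic (thiazole).
The 5-membered ring with one N–H has only sp³ atoms, so it is not fully conjugated — not aromatic (pyrrolidine).
The fused 6/5-membered bicyclic (with one oxygen) is a single π system with 9 sp² atoms and 10 π electrons from ring double bonds plus a heteroatom lone pair. 10 = 4(2)+2, so the system is aromatic and both rings count as aromatic (benzofuran).
3 of the 4 rings are aromatic. Total: 3.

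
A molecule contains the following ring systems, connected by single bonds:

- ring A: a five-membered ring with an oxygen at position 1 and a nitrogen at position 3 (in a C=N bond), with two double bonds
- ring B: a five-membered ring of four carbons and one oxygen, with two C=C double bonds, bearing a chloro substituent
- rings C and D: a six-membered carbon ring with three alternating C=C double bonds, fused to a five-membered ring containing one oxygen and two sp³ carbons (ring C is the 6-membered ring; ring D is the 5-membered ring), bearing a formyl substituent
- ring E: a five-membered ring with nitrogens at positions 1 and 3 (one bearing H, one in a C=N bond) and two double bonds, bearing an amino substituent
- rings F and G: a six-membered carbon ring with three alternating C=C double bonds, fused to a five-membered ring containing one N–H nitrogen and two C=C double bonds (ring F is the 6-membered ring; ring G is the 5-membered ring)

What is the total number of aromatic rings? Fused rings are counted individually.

Ring A is fully conjugated (every ring atom contributes a p orbital); 2 ring double bonds (4 π electrons) plus a heteroatom lone pair (2) give 6 π electrons. Since 6 = 4n+2 (n=1), ring A is aromatic (oxazole).
Ring B is fully conjugated (every ring atom contributes a p orbital); 2 ring double bonds (4 π electrons) plus a heteroatom lone pair (2) give 6 π electrons. 6 = 4(1)+2, so ring B is aromatic (furan).
Ring C is planar and fully conjugated; 3 ring double bonds give 6 π electrons. That satisfies 4n+2 with n=1, so ring C is aromatic (benzene ring).
Ring D has two sp³ carbons, so it is not fully conjugated — not aromatic (oxolane ring).
Ring E is planar and fully conjugated; 2 ring double bonds (4 π electrons) plus a heteroatom lone pair (2) give 6 π electrons. Since 6 = 4n+2 (n=1), ring E is aromatic (imidazole).
Rings F and G form a fused bicyclic system (with one N–H) with 9 sp² atoms and 10 π electrons from ring double bonds plus a heteroatom lone pair. 10 = 4(2)+2, so the system is aromatic and both rings count as aromatic (indole).
Aromatic: A, B, C, E, F, G. Total: 6.

6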